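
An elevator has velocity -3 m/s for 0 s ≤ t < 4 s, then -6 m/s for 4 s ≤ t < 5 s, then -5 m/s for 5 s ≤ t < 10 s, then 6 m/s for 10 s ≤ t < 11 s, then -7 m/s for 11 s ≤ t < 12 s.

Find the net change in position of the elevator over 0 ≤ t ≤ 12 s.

-44 m

Displacement is the signed area under the v-t curve.
0–4 s: -3 × 4 = -12 m
4–5 s: -6 × 1 = -6 m
5–10 s: -5 × 5 = -25 m
10–11 s: 6 × 1 = 6 m
11–12 s: -7 × 1 = -7 m
Net displacement = -44 m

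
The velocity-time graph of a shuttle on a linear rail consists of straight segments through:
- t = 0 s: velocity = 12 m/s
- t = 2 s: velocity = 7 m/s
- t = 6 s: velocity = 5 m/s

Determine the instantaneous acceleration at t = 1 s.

-2.5 m/s²

Acceleration is the slope of the v-t graph on 0–2 s: (7 − 12)/(2 − 0) = -2.5 m/s².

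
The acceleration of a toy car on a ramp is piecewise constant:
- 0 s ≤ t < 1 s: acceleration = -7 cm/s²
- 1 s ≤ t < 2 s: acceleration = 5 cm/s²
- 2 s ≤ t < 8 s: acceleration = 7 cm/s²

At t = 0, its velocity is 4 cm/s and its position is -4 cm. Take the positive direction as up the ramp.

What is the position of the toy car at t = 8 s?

On each constant-a segment, Δv = aΔt and Δx = v₀Δt + ½aΔt²; chain segment to segment.
0–1 s: v starts 4 cm/s; Δx = 4·1 + ½·-7·1² = 0.5 cm; v ends -3 cm/s.
1–2 s: v starts -3 cm/s; Δx = -3·1 + ½·5·1² = -0.5 cm; v ends 2 cm/s.
2–8 s: v starts 2 cm/s; Δx = 2·6 + ½·7·6² = 138 cm; v ends 44 cm/s.
x(8) = -4 + Σ Δx = 134 cm.

134 cm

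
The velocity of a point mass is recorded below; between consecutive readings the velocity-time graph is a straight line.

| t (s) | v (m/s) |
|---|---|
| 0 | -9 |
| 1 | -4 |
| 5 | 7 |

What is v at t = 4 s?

On 1–5 s the graph is linear from -4 to 7 m/s: v(4) = -4 + (7 − -4)·(4 − 1)/(5 − 1) = 4.25 m/s.

4.25 m/s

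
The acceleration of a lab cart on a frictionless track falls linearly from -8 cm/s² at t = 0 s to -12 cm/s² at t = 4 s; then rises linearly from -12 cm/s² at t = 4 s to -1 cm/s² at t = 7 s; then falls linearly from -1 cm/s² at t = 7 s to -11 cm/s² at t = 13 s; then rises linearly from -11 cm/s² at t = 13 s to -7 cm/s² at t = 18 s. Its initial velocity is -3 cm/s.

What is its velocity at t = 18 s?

Δv equals the area under the a-t graph; then v = v₀ + Δv.
0–4 s: ½(-8 + -12)(4) = -40 cm/s
4–7 s: ½(-12 + -1)(3) = -19.5 cm/s
7–13 s: ½(-1 + -11)(6) = -36 cm/s
13–18 s: ½(-11 + -7)(5) = -45 cm/s
Δv = -140.5 cm/s, so v(18) = -3 + (-140.5) = -143.5 cm/s.

-143.5 cm/s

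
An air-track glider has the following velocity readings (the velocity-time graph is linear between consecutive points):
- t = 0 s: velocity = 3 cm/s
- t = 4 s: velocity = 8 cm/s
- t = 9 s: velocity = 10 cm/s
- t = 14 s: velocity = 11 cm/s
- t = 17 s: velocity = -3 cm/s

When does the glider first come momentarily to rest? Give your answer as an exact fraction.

t = 229/14 s

v changes sign on 14–17 s (from 11 to -3); the graph is linear there, so v = 0 at t = 14 + (-11)·(17 − 14)/(-3 − 11) = 229/14 s.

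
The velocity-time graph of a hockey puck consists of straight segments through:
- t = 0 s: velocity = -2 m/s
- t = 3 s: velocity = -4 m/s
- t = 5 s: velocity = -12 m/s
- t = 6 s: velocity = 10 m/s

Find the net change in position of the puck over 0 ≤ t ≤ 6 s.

Displacement is the signed area under the v-t curve.
0–3 s: ½(-2 + -4)(3) = -9 m
3–5 s: ½(-4 + -12)(2) = -16 m
5–6 s: ½(-12 + 10)(1) = -1 m
Net displacement = -26 m

-26 m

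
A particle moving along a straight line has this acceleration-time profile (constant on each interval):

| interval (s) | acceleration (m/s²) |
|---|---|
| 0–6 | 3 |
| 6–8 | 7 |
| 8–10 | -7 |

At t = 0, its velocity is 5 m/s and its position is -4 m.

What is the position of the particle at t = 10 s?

200 m

On each constant-a segment, Δv = aΔt and Δx = v₀Δt + ½aΔt²; chain segment to segment.
0–6 s: v starts 5 m/s; Δx = 5·6 + ½·3·6² = 84 m; v ends 23 m/s.
6–8 s: v starts 23 m/s; Δx = 23·2 + ½·7·2² = 60 m; v ends 37 m/s.
8–10 s: v starts 37 m/s; Δx = 37·2 + ½·-7·2² = 60 m; v ends 23 m/s.
x(10) = -4 + Σ Δx = 200 m.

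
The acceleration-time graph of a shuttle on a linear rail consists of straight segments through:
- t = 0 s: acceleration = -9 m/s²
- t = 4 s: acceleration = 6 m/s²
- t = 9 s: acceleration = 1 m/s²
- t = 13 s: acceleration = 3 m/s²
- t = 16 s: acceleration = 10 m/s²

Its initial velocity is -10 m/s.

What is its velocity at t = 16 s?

29 m/s

Δv equals the area under the a-t graph; then v = v₀ + Δv.
0–4 s: ½(-9 + 6)(4) = -6 m/s
4–9 s: ½(6 + 1)(5) = 17.5 m/s
9–13 s: ½(1 + 3)(4) = 8 m/s
13–16 s: ½(3 + 10)(3) = 19.5 m/s
Δv = 39 m/s, so v(16) = -10 + (39) = 29 m/s.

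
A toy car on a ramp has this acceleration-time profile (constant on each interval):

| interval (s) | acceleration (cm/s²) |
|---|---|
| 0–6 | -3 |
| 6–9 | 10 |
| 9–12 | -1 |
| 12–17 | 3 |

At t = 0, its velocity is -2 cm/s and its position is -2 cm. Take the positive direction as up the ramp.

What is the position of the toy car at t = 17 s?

On each constant-a segment, Δv = aΔt and Δx = v₀Δt + ½aΔt²; chain segment to segment.
0–6 s: v starts -2 cm/s; Δx = -2·6 + ½·-3·6² = -66 cm; v ends -20 cm/s.
6–9 s: v starts -20 cm/s; Δx = -20·3 + ½·10·3² = -15 cm; v ends 10 cm/s.
9–12 s: v starts 10 cm/s; Δx = 10·3 + ½·-1·3² = 25.5 cm; v ends 7 cm/s.
12–17 s: v starts 7 cm/s; Δx = 7·5 + ½·3·5² = 72.5 cm; v ends 22 cm/s.
x(17) = -2 + Σ Δx = 15 cm.

15 cm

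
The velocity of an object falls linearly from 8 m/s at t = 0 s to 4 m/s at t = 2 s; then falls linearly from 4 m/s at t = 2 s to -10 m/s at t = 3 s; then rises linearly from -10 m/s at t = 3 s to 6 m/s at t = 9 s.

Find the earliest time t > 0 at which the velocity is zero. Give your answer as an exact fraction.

t = 16/7 s

v changes sign on 2–3 s (from 4 to -10); the graph is linear there, so v = 0 at t = 2 + (-4)·(3 − 2)/(-10 − 4) = 16/7 s.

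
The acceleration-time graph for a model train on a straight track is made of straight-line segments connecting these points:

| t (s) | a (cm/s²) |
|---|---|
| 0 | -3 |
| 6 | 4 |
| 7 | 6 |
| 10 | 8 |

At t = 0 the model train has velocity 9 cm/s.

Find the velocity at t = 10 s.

Δv equals the area under the a-t graph; then v = v₀ + Δv.
0–6 s: ½(-3 + 4)(6) = 3 cm/s
6–7 s: ½(4 + 6)(1) = 5 cm/s
7–10 s: ½(6 + 8)(3) = 21 cm/s
Δv = 29 cm/s, so v(10) = 9 + (29) = 38 cm/s.

38 cm/s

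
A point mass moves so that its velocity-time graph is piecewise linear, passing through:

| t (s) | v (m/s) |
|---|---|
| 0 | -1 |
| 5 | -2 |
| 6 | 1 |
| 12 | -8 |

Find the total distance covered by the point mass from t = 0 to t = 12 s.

30 m

Total distance travelled is ∫|v| dt — sum the magnitudes of each area piece.
0–5 s: |½(-1 + -2)(5)| = 7.5 m
5–6 s: v = 0 at t = 17/3 s; triangle areas 2/3 + 1/6 = 5/6 m
6–12 s: v = 0 at t = 20/3 s; triangle areas 1/3 + 64/3 = 65/3 m
Total distance = 30 m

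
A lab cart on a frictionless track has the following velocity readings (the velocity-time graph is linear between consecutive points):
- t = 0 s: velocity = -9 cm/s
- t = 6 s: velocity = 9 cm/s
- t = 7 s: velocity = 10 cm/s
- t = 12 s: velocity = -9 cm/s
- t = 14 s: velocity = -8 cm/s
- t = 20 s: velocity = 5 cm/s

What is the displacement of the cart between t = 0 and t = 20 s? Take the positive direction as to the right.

Displacement is the signed area under the v-t curve.
0–6 s: ½(-9 + 9)(6) = 0 cm
6–7 s: ½(9 + 10)(1) = 9.5 cm
7–12 s: ½(10 + -9)(5) = 2.5 cm
12–14 s: ½(-9 + -8)(2) = -17 cm
14–20 s: ½(-8 + 5)(6) = -9 cm
Net displacement = -14 cm

-14 cm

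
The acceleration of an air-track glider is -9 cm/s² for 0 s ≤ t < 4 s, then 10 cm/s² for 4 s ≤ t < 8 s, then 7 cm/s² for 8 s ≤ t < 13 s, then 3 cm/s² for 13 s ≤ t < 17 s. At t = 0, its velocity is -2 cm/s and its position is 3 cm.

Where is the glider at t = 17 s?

On each constant-a segment, Δv = aΔt and Δx = v₀Δt + ½aΔt²; chain segment to segment.
0–4 s: v starts -2 cm/s; Δx = -2·4 + ½·-9·4² = -80 cm; v ends -38 cm/s.
4–8 s: v starts -38 cm/s; Δx = -38·4 + ½·10·4² = -72 cm; v ends 2 cm/s.
8–13 s: v starts 2 cm/s; Δx = 2·5 + ½·7·5² = 97.5 cm; v ends 37 cm/s.
13–17 s: v starts 37 cm/s; Δx = 37·4 + ½·3·4² = 172 cm; v ends 49 cm/s.
x(17) = 3 + Σ Δx = 120.5 cm.

120.5 cm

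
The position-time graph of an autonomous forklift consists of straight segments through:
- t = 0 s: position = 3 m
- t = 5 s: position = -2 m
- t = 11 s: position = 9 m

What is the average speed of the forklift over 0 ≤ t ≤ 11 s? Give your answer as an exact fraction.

16/11 m/s

Average speed = (total path length)/(elapsed time); on a piecewise-linear x-t graph the path length is Σ|Δx|.
0–5 s: |Δx| = |-2 − 3| = 5 m
5–11 s: |Δx| = |9 − -2| = 11 m
Total path = 16 m; average speed = 16/11 = 16/11 m/s.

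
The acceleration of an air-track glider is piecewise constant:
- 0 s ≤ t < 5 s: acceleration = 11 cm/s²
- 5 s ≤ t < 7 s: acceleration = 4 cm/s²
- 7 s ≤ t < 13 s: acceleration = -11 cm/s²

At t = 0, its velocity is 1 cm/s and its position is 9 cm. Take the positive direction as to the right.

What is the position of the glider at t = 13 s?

457.5 cm

On each constant-a segment, Δv = aΔt and Δx = v₀Δt + ½aΔt²; chain segment to segment.
0–5 s: v starts 1 cm/s; Δx = 1·5 + ½·11·5² = 142.5 cm; v ends 56 cm/s.
5–7 s: v starts 56 cm/s; Δx = 56·2 + ½·4·2² = 120 cm; v ends 64 cm/s.
7–13 s: v starts 64 cm/s; Δx = 64·6 + ½·-11·6² = 186 cm; v ends -2 cm/s.
x(13) = 9 + Σ Δx = 457.5 cm.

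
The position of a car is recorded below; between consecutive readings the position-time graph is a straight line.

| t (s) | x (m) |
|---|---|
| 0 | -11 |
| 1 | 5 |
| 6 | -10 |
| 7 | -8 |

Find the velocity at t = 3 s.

Velocity is the slope of the x-t graph on 1–6 s: (-10 − 5)/(6 − 1) = -3 m/s.

-3 m/s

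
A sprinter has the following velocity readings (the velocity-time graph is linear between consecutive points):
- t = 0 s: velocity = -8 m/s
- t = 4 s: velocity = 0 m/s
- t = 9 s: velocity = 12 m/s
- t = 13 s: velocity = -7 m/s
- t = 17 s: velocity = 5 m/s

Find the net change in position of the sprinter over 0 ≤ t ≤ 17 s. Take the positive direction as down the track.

Displacement is the signed area under the v-t curve.
0–4 s: ½(-8 + 0)(4) = -16 m
4–9 s: ½(0 + 12)(5) = 30 m
9–13 s: ½(12 + -7)(4) = 10 m
13–17 s: ½(-7 + 5)(4) = -4 m
Net displacement = 20 m

20 m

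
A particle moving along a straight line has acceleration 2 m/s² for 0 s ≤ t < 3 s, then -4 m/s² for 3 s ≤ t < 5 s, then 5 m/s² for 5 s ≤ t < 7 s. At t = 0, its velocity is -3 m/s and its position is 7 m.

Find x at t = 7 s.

On each constant-a segment, Δv = aΔt and Δx = v₀Δt + ½aΔt²; chain segment to segment.
0–3 s: v starts -3 m/s; Δx = -3·3 + ½·2·3² = 0 m; v ends 3 m/s.
3–5 s: v starts 3 m/s; Δx = 3·2 + ½·-4·2² = -2 m; v ends -5 m/s.
5–7 s: v starts -5 m/s; Δx = -5·2 + ½·5·2² = 0 m; v ends 5 m/s.
x(7) = 7 + Σ Δx = 5 m.

5 m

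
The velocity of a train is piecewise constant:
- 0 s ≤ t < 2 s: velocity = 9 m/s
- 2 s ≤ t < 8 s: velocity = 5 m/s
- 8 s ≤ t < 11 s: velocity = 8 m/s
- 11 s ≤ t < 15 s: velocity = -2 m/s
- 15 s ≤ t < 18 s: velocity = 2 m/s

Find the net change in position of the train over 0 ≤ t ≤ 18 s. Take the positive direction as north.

70 m

Net displacement equals the area under the velocity-time graph (areas below the axis count negative).
0–2 s: 9 × 2 = 18 m
2–8 s: 5 × 6 = 30 m
8–11 s: 8 × 3 = 24 m
11–15 s: -2 × 4 = -8 m
15–18 s: 2 × 3 = 6 m
Net displacement = 70 m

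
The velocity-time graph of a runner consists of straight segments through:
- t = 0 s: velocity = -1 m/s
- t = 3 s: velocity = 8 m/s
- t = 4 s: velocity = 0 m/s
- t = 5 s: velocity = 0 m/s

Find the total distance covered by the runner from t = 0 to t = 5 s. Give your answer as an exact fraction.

89/6 m

Total distance travelled is ∫|v| dt — sum the magnitudes of each area piece.
0–3 s: v = 0 at t = 1/3 s; triangle areas 1/6 + 32/3 = 65/6 m
3–4 s: |½(8 + 0)(1)| = 4 m
4–5 s: |0| × 1 = 0 m
Total distance = 89/6 m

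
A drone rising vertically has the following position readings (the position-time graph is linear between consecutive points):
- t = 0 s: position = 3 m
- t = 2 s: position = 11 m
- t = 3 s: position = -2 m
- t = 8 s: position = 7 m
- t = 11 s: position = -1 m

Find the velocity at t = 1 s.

Velocity is the slope of the x-t graph on 0–2 s: (11 − 3)/(2 − 0) = 4 m/s.

4 m/s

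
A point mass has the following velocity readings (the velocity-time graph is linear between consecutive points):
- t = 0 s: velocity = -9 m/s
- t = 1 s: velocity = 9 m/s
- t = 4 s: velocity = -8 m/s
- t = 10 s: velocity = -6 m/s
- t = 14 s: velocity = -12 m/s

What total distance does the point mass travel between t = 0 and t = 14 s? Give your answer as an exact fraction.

Distance (not displacement) is the total path length: add the absolute areas under v-t.
0–1 s: v = 0 at t = 0.5 s; triangle areas 2.25 + 2.25 = 4.5 m
1–4 s: v = 0 at t = 44/17 s; triangle areas 243/34 + 96/17 = 435/34 m
4–10 s: |½(-8 + -6)(6)| = 42 m
10–14 s: |½(-6 + -12)(4)| = 36 m
Total distance = 1620/17 m

1620/17 m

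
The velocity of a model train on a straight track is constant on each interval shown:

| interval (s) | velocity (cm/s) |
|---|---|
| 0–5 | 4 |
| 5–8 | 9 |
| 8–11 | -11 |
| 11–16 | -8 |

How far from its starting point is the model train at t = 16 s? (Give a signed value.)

-26 cm

Net displacement equals the area under the velocity-time graph (areas below the axis count negative).
0–5 s: 4 × 5 = 20 cm
5–8 s: 9 × 3 = 27 cm
8–11 s: -11 × 3 = -33 cm
11–16 s: -8 × 5 = -40 cm
Net displacement = -26 cm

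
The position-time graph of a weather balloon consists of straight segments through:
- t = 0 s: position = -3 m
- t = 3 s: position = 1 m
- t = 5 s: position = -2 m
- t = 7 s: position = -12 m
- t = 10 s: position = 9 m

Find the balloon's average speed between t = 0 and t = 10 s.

3.8 m/s

Average speed = (total path length)/(elapsed time); on a piecewise-linear x-t graph the path length is Σ|Δx|.
0–3 s: |Δx| = |1 − -3| = 4 m
3–5 s: |Δx| = |-2 − 1| = 3 m
5–7 s: |Δx| = |-12 − -2| = 10 m
7–10 s: |Δx| = |9 − -12| = 21 m
Total path = 38 m; average speed = 38/10 = 3.8 m/s.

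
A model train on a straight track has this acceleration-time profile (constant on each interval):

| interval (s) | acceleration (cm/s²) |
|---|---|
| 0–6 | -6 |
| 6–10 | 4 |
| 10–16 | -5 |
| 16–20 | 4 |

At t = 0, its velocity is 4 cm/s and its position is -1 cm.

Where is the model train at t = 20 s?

-519 cm

On each constant-a segment, Δv = aΔt and Δx = v₀Δt + ½aΔt²; chain segment to segment.
0–6 s: v starts 4 cm/s; Δx = 4·6 + ½·-6·6² = -84 cm; v ends -32 cm/s.
6–10 s: v starts -32 cm/s; Δx = -32·4 + ½·4·4² = -96 cm; v ends -16 cm/s.
10–16 s: v starts -16 cm/s; Δx = -16·6 + ½·-5·6² = -186 cm; v ends -46 cm/s.
16–20 s: v starts -46 cm/s; Δx = -46·4 + ½·4·4² = -152 cm; v ends -30 cm/s.
x(20) = -1 + Σ Δx = -519 cm.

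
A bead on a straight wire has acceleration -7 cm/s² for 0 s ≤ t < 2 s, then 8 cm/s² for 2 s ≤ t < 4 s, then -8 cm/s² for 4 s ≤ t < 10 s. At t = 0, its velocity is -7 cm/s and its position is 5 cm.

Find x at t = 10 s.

-223 cm

On each constant-a segment, Δv = aΔt and Δx = v₀Δt + ½aΔt²; chain segment to segment.
0–2 s: v starts -7 cm/s; Δx = -7·2 + ½·-7·2² = -28 cm; v ends -21 cm/s.
2–4 s: v starts -21 cm/s; Δx = -21·2 + ½·8·2² = -26 cm; v ends -5 cm/s.
4–10 s: v starts -5 cm/s; Δx = -5·6 + ½·-8·6² = -174 cm; v ends -53 cm/s.
x(10) = 5 + Σ Δx = -223 cm.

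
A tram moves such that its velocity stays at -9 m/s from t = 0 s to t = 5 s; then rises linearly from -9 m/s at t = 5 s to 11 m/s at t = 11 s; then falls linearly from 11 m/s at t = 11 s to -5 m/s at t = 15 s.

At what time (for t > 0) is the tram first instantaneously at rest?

v changes sign on 5–11 s (from -9 to 11); the graph is linear there, so v = 0 at t = 5 + (9)·(11 − 5)/(11 − -9) = 7.7 s.

t = 7.7 s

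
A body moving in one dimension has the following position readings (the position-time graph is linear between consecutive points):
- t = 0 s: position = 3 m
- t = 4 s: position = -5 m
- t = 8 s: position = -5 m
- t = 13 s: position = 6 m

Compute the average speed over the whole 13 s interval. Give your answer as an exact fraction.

Average speed = (total path length)/(elapsed time); on a piecewise-linear x-t graph the path length is Σ|Δx|.
0–4 s: |Δx| = |-5 − 3| = 8 m
4–8 s: |Δx| = |-5 − -5| = 0 m
8–13 s: |Δx| = |6 − -5| = 11 m
Total path = 19 m; average speed = 19/13 = 19/13 m/s.

19/13 m/s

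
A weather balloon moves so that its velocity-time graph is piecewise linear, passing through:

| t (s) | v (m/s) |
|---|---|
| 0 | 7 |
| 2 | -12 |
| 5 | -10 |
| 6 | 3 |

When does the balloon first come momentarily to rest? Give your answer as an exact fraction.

t = 14/19 s

v changes sign on 0–2 s (from 7 to -12); the graph is linear there, so v = 0 at t = 0 + (-7)·(2 − 0)/(-12 − 7) = 14/19 s.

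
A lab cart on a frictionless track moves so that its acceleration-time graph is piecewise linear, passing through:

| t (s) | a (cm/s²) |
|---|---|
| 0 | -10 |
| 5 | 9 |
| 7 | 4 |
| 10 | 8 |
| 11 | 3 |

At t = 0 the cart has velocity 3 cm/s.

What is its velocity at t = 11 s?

Δv equals the area under the a-t graph; then v = v₀ + Δv.
0–5 s: ½(-10 + 9)(5) = -2.5 cm/s
5–7 s: ½(9 + 4)(2) = 13 cm/s
7–10 s: ½(4 + 8)(3) = 18 cm/s
10–11 s: ½(8 + 3)(1) = 5.5 cm/s
Δv = 34 cm/s, so v(11) = 3 + (34) = 37 cm/s.

37 cm/s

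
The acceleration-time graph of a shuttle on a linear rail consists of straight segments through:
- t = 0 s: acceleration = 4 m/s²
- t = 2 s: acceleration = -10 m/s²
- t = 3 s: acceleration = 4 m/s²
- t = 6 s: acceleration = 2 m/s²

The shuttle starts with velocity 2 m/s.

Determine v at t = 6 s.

2 m/s

Δv equals the area under the a-t graph; then v = v₀ + Δv.
0–2 s: ½(4 + -10)(2) = -6 m/s
2–3 s: ½(-10 + 4)(1) = -3 m/s
3–6 s: ½(4 + 2)(3) = 9 m/s
Δv = 0 m/s, so v(6) = 2 + (0) = 2 m/s.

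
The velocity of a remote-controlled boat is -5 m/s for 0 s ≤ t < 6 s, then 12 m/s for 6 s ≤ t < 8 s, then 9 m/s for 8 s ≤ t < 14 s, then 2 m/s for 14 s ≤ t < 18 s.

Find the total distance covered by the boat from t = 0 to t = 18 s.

116 m

Total distance travelled is ∫|v| dt — sum the magnitudes of each area piece.
0–6 s: |-5| × 6 = 30 m
6–8 s: |12| × 2 = 24 m
8–14 s: |9| × 6 = 54 m
14–18 s: |2| × 4 = 8 m
Total distance = 116 m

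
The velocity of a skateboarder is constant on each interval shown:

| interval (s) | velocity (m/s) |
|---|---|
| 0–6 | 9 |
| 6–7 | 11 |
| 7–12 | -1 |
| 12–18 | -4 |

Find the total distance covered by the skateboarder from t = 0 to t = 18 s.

Total distance travelled is ∫|v| dt — sum the magnitudes of each area piece.
0–6 s: |9| × 6 = 54 m
6–7 s: |11| × 1 = 11 m
7–12 s: |-1| × 5 = 5 m
12–18 s: |-4| × 6 = 24 m
Total distance = 94 m

94 m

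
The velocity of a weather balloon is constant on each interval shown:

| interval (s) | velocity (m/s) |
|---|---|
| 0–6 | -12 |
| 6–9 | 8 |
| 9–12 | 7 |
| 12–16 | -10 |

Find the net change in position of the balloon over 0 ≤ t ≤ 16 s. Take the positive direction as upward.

-67 m

Net displacement equals the area under the velocity-time graph (areas below the axis count negative).
0–6 s: -12 × 6 = -72 m
6–9 s: 8 × 3 = 24 m
9–12 s: 7 × 3 = 21 m
12–16 s: -10 × 4 = -40 m
Net displacement = -67 m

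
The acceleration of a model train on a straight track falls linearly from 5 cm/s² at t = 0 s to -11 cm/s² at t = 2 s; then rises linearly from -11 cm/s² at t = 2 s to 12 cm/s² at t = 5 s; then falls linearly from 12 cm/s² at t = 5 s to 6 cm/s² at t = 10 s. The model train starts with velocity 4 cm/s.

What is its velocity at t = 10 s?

Δv equals the area under the a-t graph; then v = v₀ + Δv.
0–2 s: ½(5 + -11)(2) = -6 cm/s
2–5 s: ½(-11 + 12)(3) = 1.5 cm/s
5–10 s: ½(12 + 6)(5) = 45 cm/s
Δv = 40.5 cm/s, so v(10) = 4 + (40.5) = 44.5 cm/s.

44.5 cm/s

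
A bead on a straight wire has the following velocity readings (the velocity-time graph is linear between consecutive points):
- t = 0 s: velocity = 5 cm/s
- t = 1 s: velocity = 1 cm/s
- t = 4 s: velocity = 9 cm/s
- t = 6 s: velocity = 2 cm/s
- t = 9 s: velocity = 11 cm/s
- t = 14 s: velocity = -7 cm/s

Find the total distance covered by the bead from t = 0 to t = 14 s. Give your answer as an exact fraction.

649/9 cm

Total distance travelled is ∫|v| dt — sum the magnitudes of each area piece.
0–1 s: |½(5 + 1)(1)| = 3 cm
1–4 s: |½(1 + 9)(3)| = 15 cm
4–6 s: |½(9 + 2)(2)| = 11 cm
6–9 s: |½(2 + 11)(3)| = 19.5 cm
9–14 s: v = 0 at t = 217/18 s; triangle areas 605/36 + 245/36 = 425/18 cm
Total distance = 649/9 cm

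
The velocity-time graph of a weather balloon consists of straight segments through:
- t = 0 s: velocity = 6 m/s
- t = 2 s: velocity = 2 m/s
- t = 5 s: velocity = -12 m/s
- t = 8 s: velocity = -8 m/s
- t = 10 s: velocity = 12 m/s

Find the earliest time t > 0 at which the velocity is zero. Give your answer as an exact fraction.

v changes sign on 2–5 s (from 2 to -12); the graph is linear there, so v = 0 at t = 2 + (-2)·(5 − 2)/(-12 − 2) = 17/7 s.

t = 17/7 s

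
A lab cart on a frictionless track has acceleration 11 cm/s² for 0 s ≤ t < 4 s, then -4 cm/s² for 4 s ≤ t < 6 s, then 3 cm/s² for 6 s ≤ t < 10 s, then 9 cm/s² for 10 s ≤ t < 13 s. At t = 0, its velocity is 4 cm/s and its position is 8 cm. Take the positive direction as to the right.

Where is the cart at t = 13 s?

580.5 cm

On each constant-a segment, Δv = aΔt and Δx = v₀Δt + ½aΔt²; chain segment to segment.
0–4 s: v starts 4 cm/s; Δx = 4·4 + ½·11·4² = 104 cm; v ends 48 cm/s.
4–6 s: v starts 48 cm/s; Δx = 48·2 + ½·-4·2² = 88 cm; v ends 40 cm/s.
6–10 s: v starts 40 cm/s; Δx = 40·4 + ½·3·4² = 184 cm; v ends 52 cm/s.
10–13 s: v starts 52 cm/s; Δx = 52·3 + ½·9·3² = 196.5 cm; v ends 79 cm/s.
x(13) = 8 + Σ Δx = 580.5 cm.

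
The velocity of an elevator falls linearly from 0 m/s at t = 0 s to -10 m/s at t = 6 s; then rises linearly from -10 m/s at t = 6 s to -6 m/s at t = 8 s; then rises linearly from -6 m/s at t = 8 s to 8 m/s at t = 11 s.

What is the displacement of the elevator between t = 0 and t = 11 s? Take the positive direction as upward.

Displacement is the signed area under the v-t curve.
0–6 s: ½(0 + -10)(6) = -30 m
6–8 s: ½(-10 + -6)(2) = -16 m
8–11 s: ½(-6 + 8)(3) = 3 m
Net displacement = -43 m

-43 m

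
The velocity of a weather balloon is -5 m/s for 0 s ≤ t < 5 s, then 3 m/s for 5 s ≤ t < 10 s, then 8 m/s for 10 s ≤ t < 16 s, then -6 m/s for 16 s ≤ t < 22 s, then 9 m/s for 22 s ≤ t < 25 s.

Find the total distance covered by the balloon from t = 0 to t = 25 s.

151 m

Total distance travelled is ∫|v| dt — sum the magnitudes of each area piece.
0–5 s: |-5| × 5 = 25 m
5–10 s: |3| × 5 = 15 m
10–16 s: |8| × 6 = 48 m
16–22 s: |-6| × 6 = 36 m
22–25 s: |9| × 3 = 27 m
Total distance = 151 m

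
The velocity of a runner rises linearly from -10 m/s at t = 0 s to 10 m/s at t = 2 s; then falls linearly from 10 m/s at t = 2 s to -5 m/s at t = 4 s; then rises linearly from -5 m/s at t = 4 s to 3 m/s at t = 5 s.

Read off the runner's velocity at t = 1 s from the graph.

On 0–2 s the graph is linear from -10 to 10 m/s: v(1) = -10 + (10 − -10)·(1 − 0)/(2 − 0) = 0 m/s.

0 m/s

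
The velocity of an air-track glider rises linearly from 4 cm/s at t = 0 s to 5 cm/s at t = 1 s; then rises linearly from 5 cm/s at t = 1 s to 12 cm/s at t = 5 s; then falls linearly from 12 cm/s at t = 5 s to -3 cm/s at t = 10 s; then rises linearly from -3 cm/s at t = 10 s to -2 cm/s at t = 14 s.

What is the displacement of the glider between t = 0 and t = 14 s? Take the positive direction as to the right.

51 cm

Displacement is the signed area under the v-t curve.
0–1 s: ½(4 + 5)(1) = 4.5 cm
1–5 s: ½(5 + 12)(4) = 34 cm
5–10 s: ½(12 + -3)(5) = 22.5 cm
10–14 s: ½(-3 + -2)(4) = -10 cm
Net displacement = 51 cm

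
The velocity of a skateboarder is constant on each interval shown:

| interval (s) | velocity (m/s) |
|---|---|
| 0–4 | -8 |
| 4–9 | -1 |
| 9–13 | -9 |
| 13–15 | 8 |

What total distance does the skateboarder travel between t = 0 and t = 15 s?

89 m

Distance (not displacement) is the total path length: add the absolute areas under v-t.
0–4 s: |-8| × 4 = 32 m
4–9 s: |-1| × 5 = 5 m
9–13 s: |-9| × 4 = 36 m
13–15 s: |8| × 2 = 16 m
Total distance = 89 m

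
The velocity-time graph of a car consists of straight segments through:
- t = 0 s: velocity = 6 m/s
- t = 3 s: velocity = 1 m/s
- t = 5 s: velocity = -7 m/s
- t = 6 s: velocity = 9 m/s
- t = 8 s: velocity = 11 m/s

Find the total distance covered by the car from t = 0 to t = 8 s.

Total distance travelled is ∫|v| dt — sum the magnitudes of each area piece.
0–3 s: |½(6 + 1)(3)| = 10.5 m
3–5 s: v = 0 at t = 3.25 s; triangle areas 0.125 + 6.125 = 6.25 m
5–6 s: v = 0 at t = 5.4375 s; triangle areas 1.53125 + 2.53125 = 4.0625 m
6–8 s: |½(9 + 11)(2)| = 20 m
Total distance = 40.8125 m

40.8125 m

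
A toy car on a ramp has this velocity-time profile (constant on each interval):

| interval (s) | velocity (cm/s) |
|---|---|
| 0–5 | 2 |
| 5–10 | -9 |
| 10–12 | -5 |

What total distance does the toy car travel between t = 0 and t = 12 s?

65 cm

Distance (not displacement) is the total path length: add the absolute areas under v-t.
0–5 s: |2| × 5 = 10 cm
5–10 s: |-9| × 5 = 45 cm
10–12 s: |-5| × 2 = 10 cm
Total distance = 65 cm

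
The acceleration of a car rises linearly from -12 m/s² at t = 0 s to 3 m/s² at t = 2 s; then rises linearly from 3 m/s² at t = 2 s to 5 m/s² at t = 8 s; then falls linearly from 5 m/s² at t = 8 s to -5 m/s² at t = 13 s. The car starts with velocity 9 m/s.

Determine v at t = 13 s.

Δv equals the area under the a-t graph; then v = v₀ + Δv.
0–2 s: ½(-12 + 3)(2) = -9 m/s
2–8 s: ½(3 + 5)(6) = 24 m/s
8–13 s: ½(5 + -5)(5) = 0 m/s
Δv = 15 m/s, so v(13) = 9 + (15) = 24 m/s.

24 m/s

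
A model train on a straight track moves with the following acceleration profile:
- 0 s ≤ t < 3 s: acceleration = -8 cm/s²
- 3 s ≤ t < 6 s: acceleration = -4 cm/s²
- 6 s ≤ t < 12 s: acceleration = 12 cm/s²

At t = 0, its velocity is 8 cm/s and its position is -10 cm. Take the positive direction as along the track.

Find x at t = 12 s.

-40 cm

On each constant-a segment, Δv = aΔt and Δx = v₀Δt + ½aΔt²; chain segment to segment.
0–3 s: v starts 8 cm/s; Δx = 8·3 + ½·-8·3² = -12 cm; v ends -16 cm/s.
3–6 s: v starts -16 cm/s; Δx = -16·3 + ½·-4·3² = -66 cm; v ends -28 cm/s.
6–12 s: v starts -28 cm/s; Δx = -28·6 + ½·12·6² = 48 cm; v ends 44 cm/s.
x(12) = -10 + Σ Δx = -40 cm.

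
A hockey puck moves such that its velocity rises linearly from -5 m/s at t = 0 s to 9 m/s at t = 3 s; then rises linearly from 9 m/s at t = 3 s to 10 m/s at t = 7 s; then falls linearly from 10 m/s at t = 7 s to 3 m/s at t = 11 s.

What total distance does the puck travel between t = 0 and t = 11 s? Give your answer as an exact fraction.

Total distance travelled is ∫|v| dt — sum the magnitudes of each area piece.
0–3 s: v = 0 at t = 15/14 s; triangle areas 75/28 + 243/28 = 159/14 m
3–7 s: |½(9 + 10)(4)| = 38 m
7–11 s: |½(10 + 3)(4)| = 26 m
Total distance = 1055/14 m

1055/14 m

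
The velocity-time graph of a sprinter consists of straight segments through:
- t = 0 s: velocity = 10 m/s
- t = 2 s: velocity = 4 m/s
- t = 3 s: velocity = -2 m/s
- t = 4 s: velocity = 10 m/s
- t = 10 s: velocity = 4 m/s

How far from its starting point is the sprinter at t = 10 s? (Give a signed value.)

Displacement is the signed area under the v-t curve.
0–2 s: ½(10 + 4)(2) = 14 m
2–3 s: ½(4 + -2)(1) = 1 m
3–4 s: ½(-2 + 10)(1) = 4 m
4–10 s: ½(10 + 4)(6) = 42 m
Net displacement = 61 m

61 m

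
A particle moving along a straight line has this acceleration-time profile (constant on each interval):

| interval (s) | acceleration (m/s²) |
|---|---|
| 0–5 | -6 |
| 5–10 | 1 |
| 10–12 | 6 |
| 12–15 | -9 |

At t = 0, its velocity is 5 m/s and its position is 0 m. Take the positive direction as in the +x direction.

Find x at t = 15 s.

On each constant-a segment, Δv = aΔt and Δx = v₀Δt + ½aΔt²; chain segment to segment.
0–5 s: v starts 5 m/s; Δx = 5·5 + ½·-6·5² = -50 m; v ends -25 m/s.
5–10 s: v starts -25 m/s; Δx = -25·5 + ½·1·5² = -112.5 m; v ends -20 m/s.
10–12 s: v starts -20 m/s; Δx = -20·2 + ½·6·2² = -28 m; v ends -8 m/s.
12–15 s: v starts -8 m/s; Δx = -8·3 + ½·-9·3² = -64.5 m; v ends -35 m/s.
x(15) = 0 + Σ Δx = -255 m.

-255 m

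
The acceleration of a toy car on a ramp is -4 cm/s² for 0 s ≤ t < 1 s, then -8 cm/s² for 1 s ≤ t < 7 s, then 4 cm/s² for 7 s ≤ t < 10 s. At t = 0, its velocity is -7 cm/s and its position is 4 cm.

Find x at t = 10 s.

-374 cm

On each constant-a segment, Δv = aΔt and Δx = v₀Δt + ½aΔt²; chain segment to segment.
0–1 s: v starts -7 cm/s; Δx = -7·1 + ½·-4·1² = -9 cm; v ends -11 cm/s.
1–7 s: v starts -11 cm/s; Δx = -11·6 + ½·-8·6² = -210 cm; v ends -59 cm/s.
7–10 s: v starts -59 cm/s; Δx = -59·3 + ½·4·3² = -159 cm; v ends -47 cm/s.
x(10) = 4 + Σ Δx = -374 cm.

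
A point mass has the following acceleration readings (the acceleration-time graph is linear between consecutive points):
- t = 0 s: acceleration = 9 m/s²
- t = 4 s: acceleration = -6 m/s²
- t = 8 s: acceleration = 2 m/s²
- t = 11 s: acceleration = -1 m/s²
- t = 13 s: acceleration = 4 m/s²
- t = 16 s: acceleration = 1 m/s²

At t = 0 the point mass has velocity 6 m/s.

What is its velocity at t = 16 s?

16 m/s

Δv equals the area under the a-t graph; then v = v₀ + Δv.
0–4 s: ½(9 + -6)(4) = 6 m/s
4–8 s: ½(-6 + 2)(4) = -8 m/s
8–11 s: ½(2 + -1)(3) = 1.5 m/s
11–13 s: ½(-1 + 4)(2) = 3 m/s
13–16 s: ½(4 + 1)(3) = 7.5 m/s
Δv = 10 m/s, so v(16) = 6 + (10) = 16 m/s.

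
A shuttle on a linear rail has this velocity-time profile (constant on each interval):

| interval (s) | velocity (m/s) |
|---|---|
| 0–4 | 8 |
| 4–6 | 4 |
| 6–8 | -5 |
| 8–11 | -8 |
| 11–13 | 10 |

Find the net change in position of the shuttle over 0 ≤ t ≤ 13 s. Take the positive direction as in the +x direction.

26 m

Displacement is the signed area under the v-t curve.
0–4 s: 8 × 4 = 32 m
4–6 s: 4 × 2 = 8 m
6–8 s: -5 × 2 = -10 m
8–11 s: -8 × 3 = -24 m
11–13 s: 10 × 2 = 20 m
Net displacement = 26 m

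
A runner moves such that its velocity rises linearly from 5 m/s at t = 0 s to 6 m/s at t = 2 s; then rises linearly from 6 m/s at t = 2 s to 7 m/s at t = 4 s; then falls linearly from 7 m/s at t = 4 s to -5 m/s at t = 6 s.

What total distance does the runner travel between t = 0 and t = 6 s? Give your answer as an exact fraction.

Total distance travelled is ∫|v| dt — sum the magnitudes of each area piece.
0–2 s: |½(5 + 6)(2)| = 11 m
2–4 s: |½(6 + 7)(2)| = 13 m
4–6 s: v = 0 at t = 31/6 s; triangle areas 49/12 + 25/12 = 37/6 m
Total distance = 181/6 m

181/6 m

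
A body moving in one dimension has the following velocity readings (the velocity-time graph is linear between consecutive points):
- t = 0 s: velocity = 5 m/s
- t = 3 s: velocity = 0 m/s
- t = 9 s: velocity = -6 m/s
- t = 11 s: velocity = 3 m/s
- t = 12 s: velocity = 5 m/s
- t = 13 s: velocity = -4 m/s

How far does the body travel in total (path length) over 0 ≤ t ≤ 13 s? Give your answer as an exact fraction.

Distance (not displacement) is the total path length: add the absolute areas under v-t.
0–3 s: |½(5 + 0)(3)| = 7.5 m
3–9 s: |½(0 + -6)(6)| = 18 m
9–11 s: v = 0 at t = 31/3 s; triangle areas 4 + 1 = 5 m
11–12 s: |½(3 + 5)(1)| = 4 m
12–13 s: v = 0 at t = 113/9 s; triangle areas 25/18 + 8/9 = 41/18 m
Total distance = 331/9 m

331/9 m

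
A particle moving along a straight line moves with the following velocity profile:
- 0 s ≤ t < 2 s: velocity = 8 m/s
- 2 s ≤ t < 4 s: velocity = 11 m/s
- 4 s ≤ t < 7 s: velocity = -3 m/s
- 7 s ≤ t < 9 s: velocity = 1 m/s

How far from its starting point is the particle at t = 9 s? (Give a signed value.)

Displacement is the signed area under the v-t curve.
0–2 s: 8 × 2 = 16 m
2–4 s: 11 × 2 = 22 m
4–7 s: -3 × 3 = -9 m
7–9 s: 1 × 2 = 2 m
Net displacement = 31 m

31 m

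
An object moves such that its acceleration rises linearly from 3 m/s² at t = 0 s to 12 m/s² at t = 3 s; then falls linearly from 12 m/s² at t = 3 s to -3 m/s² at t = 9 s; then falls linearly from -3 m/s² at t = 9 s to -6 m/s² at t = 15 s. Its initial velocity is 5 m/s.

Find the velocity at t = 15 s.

27.5 m/s

Δv equals the area under the a-t graph; then v = v₀ + Δv.
0–3 s: ½(3 + 12)(3) = 22.5 m/s
3–9 s: ½(12 + -3)(6) = 27 m/s
9–15 s: ½(-3 + -6)(6) = -27 m/s
Δv = 22.5 m/s, so v(15) = 5 + (22.5) = 27.5 m/s.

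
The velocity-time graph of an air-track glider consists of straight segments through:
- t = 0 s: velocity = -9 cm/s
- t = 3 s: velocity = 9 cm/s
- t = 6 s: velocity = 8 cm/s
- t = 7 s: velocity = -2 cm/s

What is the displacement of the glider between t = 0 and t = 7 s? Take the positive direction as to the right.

28.5 cm

Displacement is the signed area under the v-t curve.
0–3 s: ½(-9 + 9)(3) = 0 cm
3–6 s: ½(9 + 8)(3) = 25.5 cm
6–7 s: ½(8 + -2)(1) = 3 cm
Net displacement = 28.5 cm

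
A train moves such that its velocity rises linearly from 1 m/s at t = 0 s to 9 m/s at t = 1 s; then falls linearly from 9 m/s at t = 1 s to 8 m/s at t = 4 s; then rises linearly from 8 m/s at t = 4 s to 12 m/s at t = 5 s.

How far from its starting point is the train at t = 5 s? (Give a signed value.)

Net displacement equals the area under the velocity-time graph (areas below the axis count negative).
0–1 s: ½(1 + 9)(1) = 5 m
1–4 s: ½(9 + 8)(3) = 25.5 m
4–5 s: ½(8 + 12)(1) = 10 m
Net displacement = 40.5 m

40.5 m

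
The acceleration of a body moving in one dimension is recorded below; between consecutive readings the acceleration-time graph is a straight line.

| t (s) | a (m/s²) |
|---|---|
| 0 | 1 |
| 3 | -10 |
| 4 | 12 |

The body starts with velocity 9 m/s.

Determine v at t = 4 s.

Δv equals the area under the a-t graph; then v = v₀ + Δv.
0–3 s: ½(1 + -10)(3) = -13.5 m/s
3–4 s: ½(-10 + 12)(1) = 1 m/s
Δv = -12.5 m/s, so v(4) = 9 + (-12.5) = -3.5 m/s.

-3.5 m/s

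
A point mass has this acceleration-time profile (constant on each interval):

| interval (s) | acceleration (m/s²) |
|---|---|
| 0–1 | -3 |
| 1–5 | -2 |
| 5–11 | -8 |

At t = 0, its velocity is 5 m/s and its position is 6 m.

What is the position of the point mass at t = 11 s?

-178.5 m

On each constant-a segment, Δv = aΔt and Δx = v₀Δt + ½aΔt²; chain segment to segment.
0–1 s: v starts 5 m/s; Δx = 5·1 + ½·-3·1² = 3.5 m; v ends 2 m/s.
1–5 s: v starts 2 m/s; Δx = 2·4 + ½·-2·4² = -8 m; v ends -6 m/s.
5–11 s: v starts -6 m/s; Δx = -6·6 + ½·-8·6² = -180 m; v ends -54 m/s.
x(11) = 6 + Σ Δx = -178.5 m.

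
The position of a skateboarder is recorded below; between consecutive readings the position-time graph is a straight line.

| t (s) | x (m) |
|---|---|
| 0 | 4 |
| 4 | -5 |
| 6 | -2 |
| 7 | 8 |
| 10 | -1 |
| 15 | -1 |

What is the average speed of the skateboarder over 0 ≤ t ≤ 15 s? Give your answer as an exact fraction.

Average speed = (total path length)/(elapsed time); on a piecewise-linear x-t graph the path length is Σ|Δx|.
0–4 s: |Δx| = |-5 − 4| = 9 m
4–6 s: |Δx| = |-2 − -5| = 3 m
6–7 s: |Δx| = |8 − -2| = 10 m
7–10 s: |Δx| = |-1 − 8| = 9 m
10–15 s: |Δx| = |-1 − -1| = 0 m
Total path = 31 m; average speed = 31/15 = 31/15 m/s.

31/15 m/s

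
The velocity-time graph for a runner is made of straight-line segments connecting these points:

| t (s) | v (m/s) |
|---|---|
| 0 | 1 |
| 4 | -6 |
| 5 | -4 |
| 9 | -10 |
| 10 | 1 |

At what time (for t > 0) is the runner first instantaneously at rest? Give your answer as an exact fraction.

t = 4/7 s

v changes sign on 0–4 s (from 1 to -6); the graph is linear there, so v = 0 at t = 0 + (-1)·(4 − 0)/(-6 − 1) = 4/7 s.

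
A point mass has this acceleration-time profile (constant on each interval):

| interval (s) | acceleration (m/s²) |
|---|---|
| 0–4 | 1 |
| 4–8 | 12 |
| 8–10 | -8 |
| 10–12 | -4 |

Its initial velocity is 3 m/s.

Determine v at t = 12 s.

Δv equals the area under the a-t graph; then v = v₀ + Δv.
0–4 s: 1 × 4 = 4 m/s
4–8 s: 12 × 4 = 48 m/s
8–10 s: -8 × 2 = -16 m/s
10–12 s: -4 × 2 = -8 m/s
Δv = 28 m/s, so v(12) = 3 + (28) = 31 m/s.

31 m/s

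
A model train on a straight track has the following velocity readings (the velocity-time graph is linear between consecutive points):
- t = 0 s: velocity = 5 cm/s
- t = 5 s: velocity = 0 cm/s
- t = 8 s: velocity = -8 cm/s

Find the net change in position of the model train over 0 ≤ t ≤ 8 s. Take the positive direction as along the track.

0.5 cm

Displacement is the signed area under the v-t curve.
0–5 s: ½(5 + 0)(5) = 12.5 cm
5–8 s: ½(0 + -8)(3) = -12 cm
Net displacement = 0.5 cm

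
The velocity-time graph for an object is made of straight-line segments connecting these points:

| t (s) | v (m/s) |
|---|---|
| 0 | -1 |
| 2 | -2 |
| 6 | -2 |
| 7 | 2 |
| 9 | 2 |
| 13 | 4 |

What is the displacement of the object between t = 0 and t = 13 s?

5 m

Net displacement equals the area under the velocity-time graph (areas below the axis count negative).
0–2 s: ½(-1 + -2)(2) = -3 m
2–6 s: -2 × 4 = -8 m
6–7 s: ½(-2 + 2)(1) = 0 m
7–9 s: 2 × 2 = 4 m
9–13 s: ½(2 + 4)(4) = 12 m
Net displacement = 5 m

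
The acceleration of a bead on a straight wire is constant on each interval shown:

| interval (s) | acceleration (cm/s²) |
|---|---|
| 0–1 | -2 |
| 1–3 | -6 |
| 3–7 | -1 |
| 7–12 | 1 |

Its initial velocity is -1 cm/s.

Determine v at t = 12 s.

-14 cm/s

Δv equals the area under the a-t graph; then v = v₀ + Δv.
0–1 s: -2 × 1 = -2 cm/s
1–3 s: -6 × 2 = -12 cm/s
3–7 s: -1 × 4 = -4 cm/s
7–12 s: 1 × 5 = 5 cm/s
Δv = -13 cm/s, so v(12) = -1 + (-13) = -14 cm/s.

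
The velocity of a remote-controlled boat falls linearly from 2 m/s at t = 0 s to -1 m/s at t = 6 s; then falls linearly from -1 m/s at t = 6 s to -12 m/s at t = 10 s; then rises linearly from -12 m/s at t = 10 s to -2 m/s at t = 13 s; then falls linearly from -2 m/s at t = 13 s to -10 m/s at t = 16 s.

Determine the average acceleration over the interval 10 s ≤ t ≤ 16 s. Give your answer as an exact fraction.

Average acceleration = Δv/Δt = (-10 − -12)/(16 − 10) = 1/3 m/s².

1/3 m/s²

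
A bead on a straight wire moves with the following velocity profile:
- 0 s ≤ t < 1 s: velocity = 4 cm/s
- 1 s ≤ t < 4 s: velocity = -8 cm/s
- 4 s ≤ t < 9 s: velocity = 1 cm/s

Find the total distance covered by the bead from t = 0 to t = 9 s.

33 cm

Distance (not displacement) is the total path length: add the absolute areas under v-t.
0–1 s: |4| × 1 = 4 cm
1–4 s: |-8| × 3 = 24 cm
4–9 s: |1| × 5 = 5 cm
Total distance = 33 cm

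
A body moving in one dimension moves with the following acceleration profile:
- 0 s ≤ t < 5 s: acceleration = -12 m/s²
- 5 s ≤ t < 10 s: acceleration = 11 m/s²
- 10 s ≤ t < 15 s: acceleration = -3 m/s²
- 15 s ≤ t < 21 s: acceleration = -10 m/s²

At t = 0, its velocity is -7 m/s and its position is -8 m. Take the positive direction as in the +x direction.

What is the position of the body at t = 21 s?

-830 m

On each constant-a segment, Δv = aΔt and Δx = v₀Δt + ½aΔt²; chain segment to segment.
0–5 s: v starts -7 m/s; Δx = -7·5 + ½·-12·5² = -185 m; v ends -67 m/s.
5–10 s: v starts -67 m/s; Δx = -67·5 + ½·11·5² = -197.5 m; v ends -12 m/s.
10–15 s: v starts -12 m/s; Δx = -12·5 + ½·-3·5² = -97.5 m; v ends -27 m/s.
15–21 s: v starts -27 m/s; Δx = -27·6 + ½·-10·6² = -342 m; v ends -87 m/s.
x(21) = -8 + Σ Δx = -830 m.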